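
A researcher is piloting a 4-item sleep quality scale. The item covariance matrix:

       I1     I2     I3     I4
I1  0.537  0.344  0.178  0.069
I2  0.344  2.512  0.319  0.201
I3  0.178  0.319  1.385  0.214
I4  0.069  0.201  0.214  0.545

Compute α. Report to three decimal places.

sum of item variances = 0.537 + 2.512 + 1.385 + 0.545 = 4.979
Σ_{i<j} σ_ij = 1.325
σ²_total = 4.979 + 2 × 1.325 = 7.629
α = (k/(k−1))·(1 − sum of item variances/σ²_total) = (4/3)·(1 − 4.979/7.629) = 0.463

α = 0.463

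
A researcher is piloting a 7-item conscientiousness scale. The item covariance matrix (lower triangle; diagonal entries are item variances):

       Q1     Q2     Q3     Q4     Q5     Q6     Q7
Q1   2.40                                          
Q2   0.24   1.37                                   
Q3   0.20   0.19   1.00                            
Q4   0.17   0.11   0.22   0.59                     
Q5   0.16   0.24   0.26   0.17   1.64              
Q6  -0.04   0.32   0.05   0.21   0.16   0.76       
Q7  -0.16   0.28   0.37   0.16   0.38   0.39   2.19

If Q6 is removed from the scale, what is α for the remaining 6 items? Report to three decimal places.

α = 0.473

Remaining items: Q1, Q2, Q3, Q4, Q5, Q7 (k = 6).
Σσᵢ² = 2.40 + 1.37 + 1.00 + 0.59 + 1.64 + 2.19 = 9.19
σ²_T = 9.19 + 2 × 2.99 = 15.17
α (item deleted) = (6/5)·(1 − 9.19/15.17) = 0.473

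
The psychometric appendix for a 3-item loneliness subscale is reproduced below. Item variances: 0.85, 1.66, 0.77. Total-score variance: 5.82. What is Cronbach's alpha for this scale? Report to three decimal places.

α = 0.655

Σσ²ᵢ = 0.85 + 1.66 + 0.77 = 3.28
α = (k/(k−1))·(1 − Σσ²ᵢ/σ²_total) = (3/2)·(1 − 3.28/5.82) = 0.655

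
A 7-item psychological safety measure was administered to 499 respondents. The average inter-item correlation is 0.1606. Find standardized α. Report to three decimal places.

α = 0.573

Standardized α = k·r̄ / (1 + (k−1)·r̄) = 7 × 0.1606 / (1 + 6 × 0.1606)
  = 1.1242 / 1.9636 = 0.573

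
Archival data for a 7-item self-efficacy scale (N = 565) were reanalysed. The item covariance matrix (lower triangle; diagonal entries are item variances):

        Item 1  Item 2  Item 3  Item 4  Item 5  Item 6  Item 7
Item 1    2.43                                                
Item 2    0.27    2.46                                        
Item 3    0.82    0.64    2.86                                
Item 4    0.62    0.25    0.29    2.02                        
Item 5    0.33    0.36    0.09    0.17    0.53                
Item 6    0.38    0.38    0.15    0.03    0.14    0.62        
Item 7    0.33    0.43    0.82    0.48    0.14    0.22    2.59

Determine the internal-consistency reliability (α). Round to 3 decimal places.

Σσᵢ² = 2.43 + 2.46 + 2.86 + 2.02 + 0.53 + 0.62 + 2.59 = 13.51
Sum of off-diagonal covariances = 7.34
total variance = 13.51 + 2 × 7.34 = 28.19
α = (k/(k−1))·(1 − Σσᵢ²/total variance) = (7/6)·(1 − 13.51/28.19) = 0.608

α = 0.608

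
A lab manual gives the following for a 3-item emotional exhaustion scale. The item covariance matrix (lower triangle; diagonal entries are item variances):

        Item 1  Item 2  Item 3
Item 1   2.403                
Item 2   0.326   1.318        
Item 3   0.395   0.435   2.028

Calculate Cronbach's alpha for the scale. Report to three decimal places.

Σσᵢ² = 2.403 + 1.318 + 2.028 = 5.749
Sum of off-diagonal covariances = 1.156
total variance = 5.749 + 2 × 1.156 = 8.061
α = (k/(k−1))·(1 − Σσᵢ²/total variance) = (3/2)·(1 − 5.749/8.061) = 0.430

α = 0.430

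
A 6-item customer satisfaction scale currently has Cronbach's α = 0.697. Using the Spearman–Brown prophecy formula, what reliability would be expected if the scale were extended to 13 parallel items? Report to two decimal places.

Length factor m = 13/6 = 2.1667
α' = m·α / (1 + (m−1)·α)
   = 13/6 × 0.697 / (1 + (13/6 − 1) × 0.697)
   = 1.5102 / 1.8132 = 0.83

predicted reliability = 0.83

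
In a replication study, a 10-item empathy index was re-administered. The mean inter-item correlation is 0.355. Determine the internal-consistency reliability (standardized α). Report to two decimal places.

standardized α = 0.85

Standardized α = k·r̄ / (1 + (k−1)·r̄) = 10 × 0.355 / (1 + 9 × 0.355)
  = 3.5500 / 4.1950 = 0.85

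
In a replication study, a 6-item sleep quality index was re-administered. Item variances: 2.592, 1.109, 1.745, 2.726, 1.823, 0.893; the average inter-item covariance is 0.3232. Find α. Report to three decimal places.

sum of item variances = 2.592 + 1.109 + 1.745 + 2.726 + 1.823 + 0.893 = 10.888
Sum of the 15 distinct covariances = 15 × 0.3232 = 4.8480
σ²_total = sum of item variances + 2·Σcov = 10.888 + 2 × 4.8480 = 20.5840
α = (6/5)·(1 − 10.888/20.5840) = 0.565

α = 0.565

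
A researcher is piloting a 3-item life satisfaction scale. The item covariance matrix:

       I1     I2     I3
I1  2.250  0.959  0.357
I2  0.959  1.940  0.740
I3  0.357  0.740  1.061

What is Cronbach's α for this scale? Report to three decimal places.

Cronbach's α = 0.659

Σσᵢ² = 2.250 + 1.940 + 1.061 = 5.251
Sum of off-diagonal covariances = 2.056
Var(T) = 5.251 + 2 × 2.056 = 9.363
α = (k/(k−1))·(1 − Σσᵢ²/Var(T)) = (3/2)·(1 − 5.251/9.363) = 0.659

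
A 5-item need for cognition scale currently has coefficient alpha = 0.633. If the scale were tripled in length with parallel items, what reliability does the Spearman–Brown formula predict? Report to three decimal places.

Length factor m = 3
α' = m·α / (1 + (m−1)·α)
   = 3 × 0.633 / (1 + (3 − 1) × 0.633)
   = 1.8990 / 2.2660 = 0.838

predicted reliability = 0.838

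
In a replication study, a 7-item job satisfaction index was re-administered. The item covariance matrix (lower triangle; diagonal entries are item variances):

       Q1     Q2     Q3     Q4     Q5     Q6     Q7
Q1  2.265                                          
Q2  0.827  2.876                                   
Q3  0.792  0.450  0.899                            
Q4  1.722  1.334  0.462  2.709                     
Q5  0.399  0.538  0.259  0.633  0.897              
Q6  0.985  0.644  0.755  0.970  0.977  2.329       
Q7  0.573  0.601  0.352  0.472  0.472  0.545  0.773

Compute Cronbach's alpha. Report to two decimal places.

ΣVar(i) = 2.265 + 2.876 + 0.899 + 2.709 + 0.897 + 2.329 + 0.773 = 12.748
Σ_{i<j} σ_ij = 14.762
σ²_T = 12.748 + 2 × 14.762 = 42.272
α = (k/(k−1))·(1 − ΣVar(i)/σ²_T) = (7/6)·(1 − 12.748/42.272) = 0.81

Cronbach's alpha = 0.81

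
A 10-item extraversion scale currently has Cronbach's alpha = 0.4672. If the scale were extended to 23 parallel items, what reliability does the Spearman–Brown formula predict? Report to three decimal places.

Length factor m = 23/10 = 2.3000
α' = m·α / (1 + (m−1)·α)
   = 23/10 × 0.4672 / (1 + (23/10 − 1) × 0.4672)
   = 1.0746 / 1.6074 = 0.669

predicted reliability = 0.669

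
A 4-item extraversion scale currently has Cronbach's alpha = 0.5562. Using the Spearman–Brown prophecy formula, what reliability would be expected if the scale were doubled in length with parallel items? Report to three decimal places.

Length factor m = 2
α' = m·α / (1 + (m−1)·α)
   = 2 × 0.5562 / (1 + (2 − 1) × 0.5562)
   = 1.1124 / 1.5562 = 0.715

predicted reliability = 0.715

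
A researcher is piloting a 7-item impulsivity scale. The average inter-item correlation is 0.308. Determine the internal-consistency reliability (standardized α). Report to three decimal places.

Standardized α = k·r̄ / (1 + (k−1)·r̄) = 7 × 0.308 / (1 + 6 × 0.308)
  = 2.1560 / 2.8480 = 0.757

standardized α = 0.757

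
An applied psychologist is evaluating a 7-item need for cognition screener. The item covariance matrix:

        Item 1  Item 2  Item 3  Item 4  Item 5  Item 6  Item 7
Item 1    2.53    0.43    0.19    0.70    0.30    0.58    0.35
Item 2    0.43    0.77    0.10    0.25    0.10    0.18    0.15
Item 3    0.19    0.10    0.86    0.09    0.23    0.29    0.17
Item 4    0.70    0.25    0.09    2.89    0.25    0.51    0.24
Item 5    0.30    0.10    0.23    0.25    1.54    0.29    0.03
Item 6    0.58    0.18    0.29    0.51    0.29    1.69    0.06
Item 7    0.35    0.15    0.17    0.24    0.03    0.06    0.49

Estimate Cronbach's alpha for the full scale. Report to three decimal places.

Cronbach's alpha = 0.589

Σσᵢ² = 2.53 + 0.77 + 0.86 + 2.89 + 1.54 + 1.69 + 0.49 = 10.77
Sum of the distinct covariances = 5.49
σ²_total = 10.77 + 2 × 5.49 = 21.75
α = (k/(k−1))·(1 − Σσᵢ²/σ²_total) = (7/6)·(1 − 10.77/21.75) = 0.589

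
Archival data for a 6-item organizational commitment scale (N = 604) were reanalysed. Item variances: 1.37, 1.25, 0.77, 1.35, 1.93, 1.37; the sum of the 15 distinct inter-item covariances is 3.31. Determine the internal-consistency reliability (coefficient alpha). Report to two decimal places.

α = 0.54

ΣVar(i) = 1.37 + 1.25 + 0.77 + 1.35 + 1.93 + 1.37 = 8.04
Sum of distinct covariances = 3.31
Var(T) = ΣVar(i) + 2·Σcov = 8.04 + 2 × 3.31 = 14.66
α = (6/5)·(1 − 8.04/14.66) = 0.54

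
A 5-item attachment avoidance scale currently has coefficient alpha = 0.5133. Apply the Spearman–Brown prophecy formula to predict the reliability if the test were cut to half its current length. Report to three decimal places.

Length factor m = 1/2
α' = m·α / (1 − (1−m)·α)
   = 1/2 × 0.5133 / (1 − (1 − 1/2) × 0.5133)
   = 0.2566 / 0.7433 = 0.345

predicted reliability = 0.345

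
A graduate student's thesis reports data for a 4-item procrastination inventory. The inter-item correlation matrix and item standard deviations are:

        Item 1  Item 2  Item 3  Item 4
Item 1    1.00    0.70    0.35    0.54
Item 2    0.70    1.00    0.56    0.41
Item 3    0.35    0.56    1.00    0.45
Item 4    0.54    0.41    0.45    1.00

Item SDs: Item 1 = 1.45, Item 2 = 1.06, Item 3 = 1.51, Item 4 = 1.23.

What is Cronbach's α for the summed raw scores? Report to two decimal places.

α = 0.79

Σσ²ᵢ = 1.45² + 1.06² + 1.51² + 1.23² = 7.0191
Covariances σ_ij = r_ij · s_i · s_j:
  σ(Item 1,Item 2) = 0.70 × 1.45 × 1.06 = 1.0759
  σ(Item 1,Item 3) = 0.35 × 1.45 × 1.51 = 0.7663
  σ(Item 1,Item 4) = 0.54 × 1.45 × 1.23 = 0.9631
  σ(Item 2,Item 3) = 0.56 × 1.06 × 1.51 = 0.8963
  σ(Item 2,Item 4) = 0.41 × 1.06 × 1.23 = 0.5346
  σ(Item 3,Item 4) = 0.45 × 1.51 × 1.23 = 0.8358
σ²_T = Σσ²ᵢ + 2·Σσ_ij = 7.0191 + 2 × 5.0720 = 17.1631
α = (4/3)·(1 − 7.0191/17.1631) = 0.79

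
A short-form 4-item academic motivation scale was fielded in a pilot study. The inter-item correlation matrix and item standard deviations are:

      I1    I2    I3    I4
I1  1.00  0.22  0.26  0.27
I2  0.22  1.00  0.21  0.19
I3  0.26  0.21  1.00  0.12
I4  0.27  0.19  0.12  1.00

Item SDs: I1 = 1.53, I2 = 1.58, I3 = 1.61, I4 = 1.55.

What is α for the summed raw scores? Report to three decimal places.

α = 0.517

Σσ²ᵢ = 1.53² + 1.58² + 1.61² + 1.55² = 9.8319
Covariances σ_ij = r_ij · s_i · s_j:
  σ(I1,I2) = 0.22 × 1.53 × 1.58 = 0.5318
  σ(I1,I3) = 0.26 × 1.53 × 1.61 = 0.6405
  σ(I1,I4) = 0.27 × 1.53 × 1.55 = 0.6403
  σ(I2,I3) = 0.21 × 1.58 × 1.61 = 0.5342
  σ(I2,I4) = 0.19 × 1.58 × 1.55 = 0.4653
  σ(I3,I4) = 0.12 × 1.61 × 1.55 = 0.2995
σ²_T = Σσ²ᵢ + 2·Σσ_ij = 9.8319 + 2 × 3.1116 = 16.0551
α = (4/3)·(1 − 9.8319/16.0551) = 0.517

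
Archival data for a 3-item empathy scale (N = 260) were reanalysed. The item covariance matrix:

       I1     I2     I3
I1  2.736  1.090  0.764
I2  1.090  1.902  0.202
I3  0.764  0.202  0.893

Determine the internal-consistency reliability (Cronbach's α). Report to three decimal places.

α = 0.640

Σσᵢ² = 2.736 + 1.902 + 0.893 = 5.531
Σ_{i<j} σ_ij = 2.056
σ²_total = 5.531 + 2 × 2.056 = 9.643
α = (k/(k−1))·(1 − Σσᵢ²/σ²_total) = (3/2)·(1 − 5.531/9.643) = 0.640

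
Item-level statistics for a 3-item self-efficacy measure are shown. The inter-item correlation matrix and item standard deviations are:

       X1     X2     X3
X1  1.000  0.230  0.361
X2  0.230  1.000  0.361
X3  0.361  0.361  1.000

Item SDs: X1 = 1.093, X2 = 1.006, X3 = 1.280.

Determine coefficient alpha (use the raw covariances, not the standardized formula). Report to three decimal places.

coefficient alpha = 0.583

Σσ²ᵢ = 1.093² + 1.006² + 1.280² = 3.8451
Covariances σ_ij = r_ij · s_i · s_j:
  σ(X1,X2) = 0.230 × 1.093 × 1.006 = 0.2529
  σ(X1,X3) = 0.361 × 1.093 × 1.280 = 0.5051
  σ(X2,X3) = 0.361 × 1.006 × 1.280 = 0.4649
σ²_T = Σσ²ᵢ + 2·Σσ_ij = 3.8451 + 2 × 1.2229 = 6.2909
α = (3/2)·(1 − 3.8451/6.2909) = 0.583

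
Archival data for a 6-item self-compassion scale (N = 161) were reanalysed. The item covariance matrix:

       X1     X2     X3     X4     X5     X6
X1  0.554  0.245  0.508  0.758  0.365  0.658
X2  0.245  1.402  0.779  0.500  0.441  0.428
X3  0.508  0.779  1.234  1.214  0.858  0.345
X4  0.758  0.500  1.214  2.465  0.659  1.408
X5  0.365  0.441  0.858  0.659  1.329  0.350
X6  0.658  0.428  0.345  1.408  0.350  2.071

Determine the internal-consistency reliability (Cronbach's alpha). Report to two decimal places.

sum of item variances = 0.554 + 1.402 + 1.234 + 2.465 + 1.329 + 2.071 = 9.055
Sum of off-diagonal covariances = 9.516
Var(T) = 9.055 + 2 × 9.516 = 28.087
α = (k/(k−1))·(1 − sum of item variances/Var(T)) = (6/5)·(1 − 9.055/28.087) = 0.81

α = 0.81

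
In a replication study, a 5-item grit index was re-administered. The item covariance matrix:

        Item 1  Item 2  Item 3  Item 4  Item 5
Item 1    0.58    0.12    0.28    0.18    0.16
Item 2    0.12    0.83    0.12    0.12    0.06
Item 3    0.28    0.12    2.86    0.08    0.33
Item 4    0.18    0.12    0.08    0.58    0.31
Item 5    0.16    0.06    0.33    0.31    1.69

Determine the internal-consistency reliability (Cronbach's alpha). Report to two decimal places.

ΣVar(i) = 0.58 + 0.83 + 2.86 + 0.58 + 1.69 = 6.54
Sum of off-diagonal covariances = 1.76
Var(T) = 6.54 + 2 × 1.76 = 10.06
α = (k/(k−1))·(1 − ΣVar(i)/Var(T)) = (5/4)·(1 − 6.54/10.06) = 0.44

α = 0.44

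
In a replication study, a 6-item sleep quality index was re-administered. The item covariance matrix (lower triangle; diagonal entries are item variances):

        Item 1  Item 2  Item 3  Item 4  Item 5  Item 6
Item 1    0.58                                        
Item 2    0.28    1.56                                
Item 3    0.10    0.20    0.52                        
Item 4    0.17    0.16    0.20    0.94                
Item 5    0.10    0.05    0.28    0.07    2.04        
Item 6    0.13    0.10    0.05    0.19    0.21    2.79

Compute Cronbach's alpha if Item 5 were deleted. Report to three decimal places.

α = 0.414

Remaining items: Item 1, Item 2, Item 3, Item 4, Item 6 (k = 5).
Σσ²ᵢ = 0.58 + 1.56 + 0.52 + 0.94 + 2.79 = 6.39
σ²_total = 6.39 + 2 × 1.58 = 9.55
α (item deleted) = (5/4)·(1 − 6.39/9.55) = 0.414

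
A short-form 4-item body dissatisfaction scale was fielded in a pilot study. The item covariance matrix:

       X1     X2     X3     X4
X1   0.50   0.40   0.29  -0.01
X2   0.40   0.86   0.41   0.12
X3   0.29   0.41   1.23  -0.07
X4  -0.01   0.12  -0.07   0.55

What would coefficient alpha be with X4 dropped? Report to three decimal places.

α = 0.689

Remaining items: X1, X2, X3 (k = 3).
Σσ²ᵢ = 0.50 + 0.86 + 1.23 = 2.59
Var(T) = 2.59 + 2 × 1.10 = 4.79
α (item deleted) = (3/2)·(1 − 2.59/4.79) = 0.689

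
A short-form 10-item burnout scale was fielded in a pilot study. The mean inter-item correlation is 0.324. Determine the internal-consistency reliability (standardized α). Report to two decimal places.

standardized α = 0.83

Standardized α = k·r̄ / (1 + (k−1)·r̄) = 10 × 0.324 / (1 + 9 × 0.324)
  = 3.2400 / 3.9160 = 0.83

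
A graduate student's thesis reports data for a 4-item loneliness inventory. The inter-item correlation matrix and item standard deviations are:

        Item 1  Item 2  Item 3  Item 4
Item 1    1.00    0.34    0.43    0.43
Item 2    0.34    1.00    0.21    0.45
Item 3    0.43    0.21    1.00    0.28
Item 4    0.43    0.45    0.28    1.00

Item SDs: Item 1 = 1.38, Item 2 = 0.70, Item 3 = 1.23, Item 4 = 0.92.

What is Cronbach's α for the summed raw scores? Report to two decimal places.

Σσ²ᵢ = 1.38² + 0.70² + 1.23² + 0.92² = 4.7537
Covariances σ_ij = r_ij · s_i · s_j:
  σ(Item 1,Item 2) = 0.34 × 1.38 × 0.70 = 0.3284
  σ(Item 1,Item 3) = 0.43 × 1.38 × 1.23 = 0.7299
  σ(Item 1,Item 4) = 0.43 × 1.38 × 0.92 = 0.5459
  σ(Item 2,Item 3) = 0.21 × 0.70 × 1.23 = 0.1808
  σ(Item 2,Item 4) = 0.45 × 0.70 × 0.92 = 0.2898
  σ(Item 3,Item 4) = 0.28 × 1.23 × 0.92 = 0.3168
σ²_T = Σσ²ᵢ + 2·Σσ_ij = 4.7537 + 2 × 2.3916 = 9.5369
α = (4/3)·(1 − 4.7537/9.5369) = 0.67

Cronbach's α = 0.67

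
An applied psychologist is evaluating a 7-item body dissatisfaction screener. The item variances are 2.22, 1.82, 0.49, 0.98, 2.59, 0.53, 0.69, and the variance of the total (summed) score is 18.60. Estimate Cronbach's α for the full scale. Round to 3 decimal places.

Cronbach's α = 0.582

sum of item variances = 2.22 + 1.82 + 0.49 + 0.98 + 2.59 + 0.53 + 0.69 = 9.32
α = (k/(k−1))·(1 − sum of item variances/total variance) = (7/6)·(1 − 9.32/18.60) = 0.582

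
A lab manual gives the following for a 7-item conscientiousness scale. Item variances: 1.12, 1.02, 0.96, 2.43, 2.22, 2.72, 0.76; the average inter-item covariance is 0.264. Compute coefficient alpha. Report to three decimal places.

sum of item variances = 1.12 + 1.02 + 0.96 + 2.43 + 2.22 + 2.72 + 0.76 = 11.23
Sum of the 21 distinct covariances = 21 × 0.264 = 5.544
σ²_T = sum of item variances + 2·Σcov = 11.23 + 2 × 5.544 = 22.318
α = (7/6)·(1 − 11.23/22.318) = 0.580

α = 0.580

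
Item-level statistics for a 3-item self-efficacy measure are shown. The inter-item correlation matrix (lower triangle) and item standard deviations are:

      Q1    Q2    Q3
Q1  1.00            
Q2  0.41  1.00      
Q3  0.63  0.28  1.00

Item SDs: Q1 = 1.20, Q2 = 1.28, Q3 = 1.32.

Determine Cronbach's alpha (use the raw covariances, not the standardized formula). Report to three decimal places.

Σσ²ᵢ = 1.20² + 1.28² + 1.32² = 4.8208
Covariances σ_ij = r_ij · s_i · s_j:
  σ(Q1,Q2) = 0.41 × 1.20 × 1.28 = 0.6298
  σ(Q1,Q3) = 0.63 × 1.20 × 1.32 = 0.9979
  σ(Q2,Q3) = 0.28 × 1.28 × 1.32 = 0.4731
σ²_T = Σσ²ᵢ + 2·Σσ_ij = 4.8208 + 2 × 2.1008 = 9.0224
α = (3/2)·(1 − 4.8208/9.0224) = 0.699

Cronbach's alpha = 0.699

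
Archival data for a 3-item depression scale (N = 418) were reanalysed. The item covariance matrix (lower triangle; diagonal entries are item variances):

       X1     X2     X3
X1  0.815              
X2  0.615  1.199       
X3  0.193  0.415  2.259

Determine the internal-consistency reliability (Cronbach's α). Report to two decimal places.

α = 0.55

ΣVar(i) = 0.815 + 1.199 + 2.259 = 4.273
Sum of the distinct covariances = 1.223
total variance = 4.273 + 2 × 1.223 = 6.719
α = (k/(k−1))·(1 − ΣVar(i)/total variance) = (3/2)·(1 − 4.273/6.719) = 0.55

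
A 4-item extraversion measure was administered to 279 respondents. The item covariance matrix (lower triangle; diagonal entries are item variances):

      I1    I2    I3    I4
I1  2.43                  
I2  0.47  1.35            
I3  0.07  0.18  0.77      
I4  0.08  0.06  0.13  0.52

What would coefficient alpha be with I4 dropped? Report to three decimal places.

α = 0.361

Remaining items: I1, I2, I3 (k = 3).
Σσᵢ² = 2.43 + 1.35 + 0.77 = 4.55
total variance = 4.55 + 2 × 0.72 = 5.99
α (item deleted) = (3/2)·(1 − 4.55/5.99) = 0.361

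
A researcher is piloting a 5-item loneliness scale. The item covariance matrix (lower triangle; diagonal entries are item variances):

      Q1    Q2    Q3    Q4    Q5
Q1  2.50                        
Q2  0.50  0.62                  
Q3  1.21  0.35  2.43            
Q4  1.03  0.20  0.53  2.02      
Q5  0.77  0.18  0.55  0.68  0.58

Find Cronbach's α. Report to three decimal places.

Cronbach's α = 0.744

ΣVar(i) = 2.50 + 0.62 + 2.43 + 2.02 + 0.58 = 8.15
Sum of the distinct covariances = 6.00
Var(T) = 8.15 + 2 × 6.00 = 20.15
α = (k/(k−1))·(1 − ΣVar(i)/Var(T)) = (5/4)·(1 − 8.15/20.15) = 0.744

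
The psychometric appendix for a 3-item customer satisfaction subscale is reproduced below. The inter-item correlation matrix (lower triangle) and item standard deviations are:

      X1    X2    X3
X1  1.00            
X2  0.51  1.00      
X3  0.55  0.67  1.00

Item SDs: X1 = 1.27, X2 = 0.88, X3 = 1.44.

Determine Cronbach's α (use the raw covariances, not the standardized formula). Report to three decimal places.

α = 0.781

Σσ²ᵢ = 1.27² + 0.88² + 1.44² = 4.4609
Covariances σ_ij = r_ij · s_i · s_j:
  σ(X1,X2) = 0.51 × 1.27 × 0.88 = 0.5700
  σ(X1,X3) = 0.55 × 1.27 × 1.44 = 1.0058
  σ(X2,X3) = 0.67 × 0.88 × 1.44 = 0.8490
σ²_T = Σσ²ᵢ + 2·Σσ_ij = 4.4609 + 2 × 2.4248 = 9.3105
α = (3/2)·(1 − 4.4609/9.3105) = 0.781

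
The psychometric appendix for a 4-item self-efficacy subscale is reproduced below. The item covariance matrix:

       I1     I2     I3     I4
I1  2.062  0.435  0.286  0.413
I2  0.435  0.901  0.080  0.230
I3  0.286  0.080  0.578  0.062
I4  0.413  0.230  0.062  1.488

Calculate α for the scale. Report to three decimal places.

α = 0.499

sum of item variances = 2.062 + 0.901 + 0.578 + 1.488 = 5.029
Sum of the distinct covariances = 1.506
σ²_T = 5.029 + 2 × 1.506 = 8.041
α = (k/(k−1))·(1 − sum of item variances/σ²_T) = (4/3)·(1 − 5.029/8.041) = 0.499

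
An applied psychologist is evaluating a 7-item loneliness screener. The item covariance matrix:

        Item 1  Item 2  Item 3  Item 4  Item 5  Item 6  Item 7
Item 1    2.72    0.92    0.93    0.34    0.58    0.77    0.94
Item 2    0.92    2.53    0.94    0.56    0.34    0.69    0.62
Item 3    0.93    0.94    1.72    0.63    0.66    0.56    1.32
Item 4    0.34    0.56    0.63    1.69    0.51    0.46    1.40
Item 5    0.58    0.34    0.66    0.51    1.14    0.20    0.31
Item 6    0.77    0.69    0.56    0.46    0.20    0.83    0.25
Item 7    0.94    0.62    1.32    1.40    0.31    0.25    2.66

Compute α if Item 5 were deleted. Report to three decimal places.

α = 0.781

Remaining items: Item 1, Item 2, Item 3, Item 4, Item 6, Item 7 (k = 6).
Σσ²ᵢ = 2.72 + 2.53 + 1.72 + 1.69 + 0.83 + 2.66 = 12.15
σ²_total = 12.15 + 2 × 11.33 = 34.81
α (item deleted) = (6/5)·(1 − 12.15/34.81) = 0.781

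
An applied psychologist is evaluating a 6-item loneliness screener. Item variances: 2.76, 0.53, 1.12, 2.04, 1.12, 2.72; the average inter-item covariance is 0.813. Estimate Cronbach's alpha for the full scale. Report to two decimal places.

sum of item variances = 2.76 + 0.53 + 1.12 + 2.04 + 1.12 + 2.72 = 10.29
Sum of the 15 distinct covariances = 15 × 0.813 = 12.195
σ²_T = sum of item variances + 2·Σcov = 10.29 + 2 × 12.195 = 34.680
α = (6/5)·(1 − 10.29/34.680) = 0.84

Cronbach's alpha = 0.84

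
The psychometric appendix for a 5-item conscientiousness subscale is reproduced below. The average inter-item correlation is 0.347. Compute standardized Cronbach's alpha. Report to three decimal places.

Standardized α = k·r̄ / (1 + (k−1)·r̄) = 5 × 0.347 / (1 + 4 × 0.347)
  = 1.7350 / 2.3880 = 0.727

α = 0.727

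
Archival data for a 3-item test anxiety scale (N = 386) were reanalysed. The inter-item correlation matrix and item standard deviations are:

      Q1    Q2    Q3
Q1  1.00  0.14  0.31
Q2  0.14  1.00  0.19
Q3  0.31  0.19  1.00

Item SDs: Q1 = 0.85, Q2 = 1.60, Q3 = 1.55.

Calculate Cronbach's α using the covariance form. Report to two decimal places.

Σσ²ᵢ = 0.85² + 1.60² + 1.55² = 5.6850
Covariances σ_ij = r_ij · s_i · s_j:
  σ(Q1,Q2) = 0.14 × 0.85 × 1.60 = 0.1904
  σ(Q1,Q3) = 0.31 × 0.85 × 1.55 = 0.4084
  σ(Q2,Q3) = 0.19 × 1.60 × 1.55 = 0.4712
σ²_T = Σσ²ᵢ + 2·Σσ_ij = 5.6850 + 2 × 1.0700 = 7.8250
α = (3/2)·(1 − 5.6850/7.8250) = 0.41

α = 0.41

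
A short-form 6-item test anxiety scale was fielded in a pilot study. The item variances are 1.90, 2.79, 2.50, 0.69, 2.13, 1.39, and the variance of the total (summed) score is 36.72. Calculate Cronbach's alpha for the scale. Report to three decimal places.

α = 0.827

ΣVar(i) = 1.90 + 2.79 + 2.50 + 0.69 + 2.13 + 1.39 = 11.40
α = (k/(k−1))·(1 − ΣVar(i)/σ²_T) = (6/5)·(1 − 11.40/36.72) = 0.827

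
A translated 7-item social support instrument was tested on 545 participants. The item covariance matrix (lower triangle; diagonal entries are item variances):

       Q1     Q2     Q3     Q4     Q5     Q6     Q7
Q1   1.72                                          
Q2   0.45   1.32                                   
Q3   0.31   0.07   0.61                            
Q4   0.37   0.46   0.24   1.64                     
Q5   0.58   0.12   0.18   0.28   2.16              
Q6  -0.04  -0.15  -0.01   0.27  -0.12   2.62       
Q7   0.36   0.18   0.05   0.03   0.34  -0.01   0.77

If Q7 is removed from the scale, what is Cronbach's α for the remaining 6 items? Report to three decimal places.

Cronbach's α = 0.449

Remaining items: Q1, Q2, Q3, Q4, Q5, Q6 (k = 6).
sum of item variances = 1.72 + 1.32 + 0.61 + 1.64 + 2.16 + 2.62 = 10.07
σ²_total = 10.07 + 2 × 3.01 = 16.09
α (item deleted) = (6/5)·(1 − 10.07/16.09) = 0.449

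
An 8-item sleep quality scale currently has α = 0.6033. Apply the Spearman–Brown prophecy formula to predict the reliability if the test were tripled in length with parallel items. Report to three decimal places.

Length factor m = 3
α' = m·α / (1 + (m−1)·α)
   = 3 × 0.6033 / (1 + (3 − 1) × 0.6033)
   = 1.8099 / 2.2066 = 0.820

predicted reliability = 0.820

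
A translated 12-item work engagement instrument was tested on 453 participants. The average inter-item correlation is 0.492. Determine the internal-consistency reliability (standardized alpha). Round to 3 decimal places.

Standardized α = k·r̄ / (1 + (k−1)·r̄) = 12 × 0.492 / (1 + 11 × 0.492)
  = 5.9040 / 6.4120 = 0.921

α = 0.921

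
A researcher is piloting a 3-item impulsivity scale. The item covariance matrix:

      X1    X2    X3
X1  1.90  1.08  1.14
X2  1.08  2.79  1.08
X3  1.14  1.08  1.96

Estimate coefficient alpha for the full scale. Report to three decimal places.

Σσᵢ² = 1.90 + 2.79 + 1.96 = 6.65
Sum of the distinct covariances = 3.30
Var(T) = 6.65 + 2 × 3.30 = 13.25
α = (k/(k−1))·(1 − Σσᵢ²/Var(T)) = (3/2)·(1 − 6.65/13.25) = 0.747

α = 0.747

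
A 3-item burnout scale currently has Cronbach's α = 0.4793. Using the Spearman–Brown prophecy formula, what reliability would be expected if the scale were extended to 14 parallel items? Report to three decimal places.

Length factor m = 14/3 = 4.6667
α' = m·α / (1 + (m−1)·α)
   = 14/3 × 0.4793 / (1 + (14/3 − 1) × 0.4793)
   = 2.2367 / 2.7574 = 0.811

predicted reliability = 0.811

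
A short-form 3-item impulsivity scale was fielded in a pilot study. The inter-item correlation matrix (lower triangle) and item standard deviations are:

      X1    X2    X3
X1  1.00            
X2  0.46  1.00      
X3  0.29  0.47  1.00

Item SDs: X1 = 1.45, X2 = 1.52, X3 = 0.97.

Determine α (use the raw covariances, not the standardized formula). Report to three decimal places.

α = 0.662

Σσ²ᵢ = 1.45² + 1.52² + 0.97² = 5.3538
Covariances σ_ij = r_ij · s_i · s_j:
  σ(X1,X2) = 0.46 × 1.45 × 1.52 = 1.0138
  σ(X1,X3) = 0.29 × 1.45 × 0.97 = 0.4079
  σ(X2,X3) = 0.47 × 1.52 × 0.97 = 0.6930
σ²_T = Σσ²ᵢ + 2·Σσ_ij = 5.3538 + 2 × 2.1147 = 9.5832
α = (3/2)·(1 − 5.3538/9.5832) = 0.662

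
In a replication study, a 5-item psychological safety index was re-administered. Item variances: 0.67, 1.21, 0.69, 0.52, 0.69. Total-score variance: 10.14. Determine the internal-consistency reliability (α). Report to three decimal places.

ΣVar(i) = 0.67 + 1.21 + 0.69 + 0.52 + 0.69 = 3.78
α = (k/(k−1))·(1 − ΣVar(i)/σ²_total) = (5/4)·(1 − 3.78/10.14) = 0.784

α = 0.784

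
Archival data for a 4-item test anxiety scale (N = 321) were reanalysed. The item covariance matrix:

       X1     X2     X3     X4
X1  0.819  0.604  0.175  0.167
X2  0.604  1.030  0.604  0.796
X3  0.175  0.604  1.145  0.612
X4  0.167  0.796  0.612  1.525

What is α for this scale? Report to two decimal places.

sum of item variances = 0.819 + 1.030 + 1.145 + 1.525 = 4.519
Sum of off-diagonal covariances = 2.958
σ²_total = 4.519 + 2 × 2.958 = 10.435
α = (k/(k−1))·(1 − sum of item variances/σ²_total) = (4/3)·(1 − 4.519/10.435) = 0.76

α = 0.76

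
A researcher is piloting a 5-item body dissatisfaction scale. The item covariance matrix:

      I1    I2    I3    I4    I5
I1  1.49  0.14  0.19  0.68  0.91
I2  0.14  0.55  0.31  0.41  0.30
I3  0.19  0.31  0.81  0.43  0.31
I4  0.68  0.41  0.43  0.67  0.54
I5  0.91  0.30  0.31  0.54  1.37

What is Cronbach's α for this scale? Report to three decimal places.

sum of item variances = 1.49 + 0.55 + 0.81 + 0.67 + 1.37 = 4.89
Sum of off-diagonal covariances = 4.22
Var(T) = 4.89 + 2 × 4.22 = 13.33
α = (k/(k−1))·(1 − sum of item variances/Var(T)) = (5/4)·(1 − 4.89/13.33) = 0.791

Cronbach's α = 0.791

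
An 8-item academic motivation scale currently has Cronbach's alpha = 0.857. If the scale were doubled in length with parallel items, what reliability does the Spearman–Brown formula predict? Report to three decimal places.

predicted reliability = 0.923

Length factor m = 2
α' = m·α / (1 + (m−1)·α)
   = 2 × 0.857 / (1 + (2 − 1) × 0.857)
   = 1.7140 / 1.8570 = 0.923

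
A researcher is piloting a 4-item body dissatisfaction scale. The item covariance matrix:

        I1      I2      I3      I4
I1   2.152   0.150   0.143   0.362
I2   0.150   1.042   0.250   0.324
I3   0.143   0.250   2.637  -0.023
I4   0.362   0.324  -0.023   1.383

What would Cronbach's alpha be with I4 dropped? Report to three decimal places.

Cronbach's alpha = 0.236

Remaining items: I1, I2, I3 (k = 3).
sum of item variances = 2.152 + 1.042 + 2.637 = 5.831
Var(T) = 5.831 + 2 × 0.543 = 6.917
α (item deleted) = (3/2)·(1 − 5.831/6.917) = 0.236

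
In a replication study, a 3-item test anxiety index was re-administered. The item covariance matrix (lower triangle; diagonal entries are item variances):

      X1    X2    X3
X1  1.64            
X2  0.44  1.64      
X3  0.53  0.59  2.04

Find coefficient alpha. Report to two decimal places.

ΣVar(i) = 1.64 + 1.64 + 2.04 = 5.32
Sum of off-diagonal covariances = 1.56
total variance = 5.32 + 2 × 1.56 = 8.44
α = (k/(k−1))·(1 − ΣVar(i)/total variance) = (3/2)·(1 − 5.32/8.44) = 0.55

coefficient alpha = 0.55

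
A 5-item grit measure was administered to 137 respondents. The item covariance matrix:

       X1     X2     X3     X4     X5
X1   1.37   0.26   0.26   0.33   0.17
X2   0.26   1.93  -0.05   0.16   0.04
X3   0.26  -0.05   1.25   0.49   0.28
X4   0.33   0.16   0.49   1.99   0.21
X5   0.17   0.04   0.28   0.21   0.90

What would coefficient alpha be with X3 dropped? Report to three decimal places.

α = 0.366

Remaining items: X1, X2, X4, X5 (k = 4).
Σσᵢ² = 1.37 + 1.93 + 1.99 + 0.90 = 6.19
Var(T) = 6.19 + 2 × 1.17 = 8.53
α (item deleted) = (4/3)·(1 − 6.19/8.53) = 0.366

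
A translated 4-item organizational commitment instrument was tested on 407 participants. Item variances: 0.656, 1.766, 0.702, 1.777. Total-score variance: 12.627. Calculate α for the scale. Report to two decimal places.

α = 0.82

Σσ²ᵢ = 0.656 + 1.766 + 0.702 + 1.777 = 4.901
α = (k/(k−1))·(1 − Σσ²ᵢ/total variance) = (4/3)·(1 − 4.901/12.627) = 0.82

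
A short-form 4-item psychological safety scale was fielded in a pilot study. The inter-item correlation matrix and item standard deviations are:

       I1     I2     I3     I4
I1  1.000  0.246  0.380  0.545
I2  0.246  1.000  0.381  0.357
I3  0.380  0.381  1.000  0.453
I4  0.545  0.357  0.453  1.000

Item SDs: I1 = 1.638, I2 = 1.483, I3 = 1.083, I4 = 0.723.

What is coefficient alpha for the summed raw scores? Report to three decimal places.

α = 0.664

Σσ²ᵢ = 1.638² + 1.483² + 1.083² + 0.723² = 6.5780
Covariances σ_ij = r_ij · s_i · s_j:
  σ(I1,I2) = 0.246 × 1.638 × 1.483 = 0.5976
  σ(I1,I3) = 0.380 × 1.638 × 1.083 = 0.6741
  σ(I1,I4) = 0.545 × 1.638 × 0.723 = 0.6454
  σ(I2,I3) = 0.381 × 1.483 × 1.083 = 0.6119
  σ(I2,I4) = 0.357 × 1.483 × 0.723 = 0.3828
  σ(I3,I4) = 0.453 × 1.083 × 0.723 = 0.3547
σ²_T = Σσ²ᵢ + 2·Σσ_ij = 6.5780 + 2 × 3.2665 = 13.1110
α = (4/3)·(1 − 6.5780/13.1110) = 0.664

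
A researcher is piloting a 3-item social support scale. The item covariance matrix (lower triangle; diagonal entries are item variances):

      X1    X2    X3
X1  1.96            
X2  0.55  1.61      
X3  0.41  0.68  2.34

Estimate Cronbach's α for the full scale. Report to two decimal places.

Σσ²ᵢ = 1.96 + 1.61 + 2.34 = 5.91
Σ_{i<j} σ_ij = 1.64
Var(T) = 5.91 + 2 × 1.64 = 9.19
α = (k/(k−1))·(1 − Σσ²ᵢ/Var(T)) = (3/2)·(1 − 5.91/9.19) = 0.54

Cronbach's α = 0.54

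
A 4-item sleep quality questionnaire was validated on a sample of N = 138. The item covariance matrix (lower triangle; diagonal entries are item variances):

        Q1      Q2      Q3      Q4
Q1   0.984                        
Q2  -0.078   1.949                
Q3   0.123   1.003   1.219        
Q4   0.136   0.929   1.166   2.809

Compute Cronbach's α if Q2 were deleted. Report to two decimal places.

α = 0.54

Remaining items: Q1, Q3, Q4 (k = 3).
sum of item variances = 0.984 + 1.219 + 2.809 = 5.012
σ²_total = 5.012 + 2 × 1.425 = 7.862
α (item deleted) = (3/2)·(1 − 5.012/7.862) = 0.54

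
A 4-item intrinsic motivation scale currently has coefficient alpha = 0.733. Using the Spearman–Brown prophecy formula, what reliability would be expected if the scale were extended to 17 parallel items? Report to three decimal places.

Length factor m = 17/4 = 4.2500
α' = m·α / (1 + (m−1)·α)
   = 17/4 × 0.733 / (1 + (17/4 − 1) × 0.733)
   = 3.1153 / 3.3822 = 0.921

predicted reliability = 0.921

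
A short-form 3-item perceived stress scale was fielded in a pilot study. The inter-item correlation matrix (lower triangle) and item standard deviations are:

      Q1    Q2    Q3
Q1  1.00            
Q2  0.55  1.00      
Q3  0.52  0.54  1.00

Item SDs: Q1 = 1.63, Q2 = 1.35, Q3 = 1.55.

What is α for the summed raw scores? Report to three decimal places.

Σσ²ᵢ = 1.63² + 1.35² + 1.55² = 6.8819
Covariances σ_ij = r_ij · s_i · s_j:
  σ(Q1,Q2) = 0.55 × 1.63 × 1.35 = 1.2103
  σ(Q1,Q3) = 0.52 × 1.63 × 1.55 = 1.3138
  σ(Q2,Q3) = 0.54 × 1.35 × 1.55 = 1.1300
σ²_T = Σσ²ᵢ + 2·Σσ_ij = 6.8819 + 2 × 3.6541 = 14.1901
α = (3/2)·(1 − 6.8819/14.1901) = 0.773

α = 0.773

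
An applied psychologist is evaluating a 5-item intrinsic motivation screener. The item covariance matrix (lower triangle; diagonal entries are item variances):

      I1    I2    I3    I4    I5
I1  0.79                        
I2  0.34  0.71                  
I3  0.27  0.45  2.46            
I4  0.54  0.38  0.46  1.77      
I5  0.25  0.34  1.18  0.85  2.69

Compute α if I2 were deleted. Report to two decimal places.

Remaining items: I1, I3, I4, I5 (k = 4).
sum of item variances = 0.79 + 2.46 + 1.77 + 2.69 = 7.71
Var(T) = 7.71 + 2 × 3.55 = 14.81
α (item deleted) = (4/3)·(1 − 7.71/14.81) = 0.64

α = 0.64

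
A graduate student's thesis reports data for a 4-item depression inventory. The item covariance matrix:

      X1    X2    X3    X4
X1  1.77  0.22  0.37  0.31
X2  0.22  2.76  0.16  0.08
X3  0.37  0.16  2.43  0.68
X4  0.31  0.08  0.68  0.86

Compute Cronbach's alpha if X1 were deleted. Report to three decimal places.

α = 0.350

Remaining items: X2, X3, X4 (k = 3).
Σσᵢ² = 2.76 + 2.43 + 0.86 = 6.05
Var(T) = 6.05 + 2 × 0.92 = 7.89
α (item deleted) = (3/2)·(1 − 6.05/7.89) = 0.350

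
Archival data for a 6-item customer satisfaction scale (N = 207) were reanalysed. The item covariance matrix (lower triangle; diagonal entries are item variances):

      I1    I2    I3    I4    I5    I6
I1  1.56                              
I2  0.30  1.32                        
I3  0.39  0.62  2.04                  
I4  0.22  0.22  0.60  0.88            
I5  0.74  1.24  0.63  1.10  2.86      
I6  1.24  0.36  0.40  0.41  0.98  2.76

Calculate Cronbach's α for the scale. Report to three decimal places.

Σσ²ᵢ = 1.56 + 1.32 + 2.04 + 0.88 + 2.86 + 2.76 = 11.42
Sum of off-diagonal covariances = 9.45
σ²_total = 11.42 + 2 × 9.45 = 30.32
α = (k/(k−1))·(1 − Σσ²ᵢ/σ²_total) = (6/5)·(1 − 11.42/30.32) = 0.748

α = 0.748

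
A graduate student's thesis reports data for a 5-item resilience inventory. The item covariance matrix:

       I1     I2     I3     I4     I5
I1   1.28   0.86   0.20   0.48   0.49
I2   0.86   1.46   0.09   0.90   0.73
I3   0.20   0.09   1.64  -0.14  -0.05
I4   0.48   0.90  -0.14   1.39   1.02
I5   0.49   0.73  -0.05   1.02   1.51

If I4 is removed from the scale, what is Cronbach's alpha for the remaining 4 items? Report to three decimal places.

Cronbach's alpha = 0.588

Remaining items: I1, I2, I3, I5 (k = 4).
Σσ²ᵢ = 1.28 + 1.46 + 1.64 + 1.51 = 5.89
σ²_total = 5.89 + 2 × 2.32 = 10.53
α (item deleted) = (4/3)·(1 − 5.89/10.53) = 0.588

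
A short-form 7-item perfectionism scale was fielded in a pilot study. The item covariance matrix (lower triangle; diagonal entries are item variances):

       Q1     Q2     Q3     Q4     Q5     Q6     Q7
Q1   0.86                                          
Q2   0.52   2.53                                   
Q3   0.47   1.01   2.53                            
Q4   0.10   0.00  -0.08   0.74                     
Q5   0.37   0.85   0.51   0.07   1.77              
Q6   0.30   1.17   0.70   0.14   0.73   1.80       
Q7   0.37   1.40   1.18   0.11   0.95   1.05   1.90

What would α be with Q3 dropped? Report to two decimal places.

Remaining items: Q1, Q2, Q4, Q5, Q6, Q7 (k = 6).
Σσᵢ² = 0.86 + 2.53 + 0.74 + 1.77 + 1.80 + 1.90 = 9.60
Var(T) = 9.60 + 2 × 8.13 = 25.86
α (item deleted) = (6/5)·(1 − 9.60/25.86) = 0.75

α = 0.75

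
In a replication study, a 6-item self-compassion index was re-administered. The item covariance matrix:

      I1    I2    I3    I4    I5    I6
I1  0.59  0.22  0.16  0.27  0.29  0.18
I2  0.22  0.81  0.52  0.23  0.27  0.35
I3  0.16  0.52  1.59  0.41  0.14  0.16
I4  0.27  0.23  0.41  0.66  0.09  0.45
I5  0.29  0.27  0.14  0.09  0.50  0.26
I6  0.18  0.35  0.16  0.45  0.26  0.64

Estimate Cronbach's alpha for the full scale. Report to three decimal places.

Cronbach's alpha = 0.751

ΣVar(i) = 0.59 + 0.81 + 1.59 + 0.66 + 0.50 + 0.64 = 4.79
Sum of off-diagonal covariances = 4.00
Var(T) = 4.79 + 2 × 4.00 = 12.79
α = (k/(k−1))·(1 − ΣVar(i)/Var(T)) = (6/5)·(1 − 4.79/12.79) = 0.751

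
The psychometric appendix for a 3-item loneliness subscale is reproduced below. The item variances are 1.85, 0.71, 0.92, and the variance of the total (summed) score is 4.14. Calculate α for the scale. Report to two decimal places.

α = 0.24

sum of item variances = 1.85 + 0.71 + 0.92 = 3.48
α = (k/(k−1))·(1 − sum of item variances/σ²_T) = (3/2)·(1 − 3.48/4.14) = 0.24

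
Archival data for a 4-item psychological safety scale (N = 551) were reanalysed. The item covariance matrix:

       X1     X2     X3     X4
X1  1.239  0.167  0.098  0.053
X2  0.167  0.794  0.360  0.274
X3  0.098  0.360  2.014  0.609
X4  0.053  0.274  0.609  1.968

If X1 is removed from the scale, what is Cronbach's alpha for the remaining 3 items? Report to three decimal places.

Cronbach's alpha = 0.513

Remaining items: X2, X3, X4 (k = 3).
sum of item variances = 0.794 + 2.014 + 1.968 = 4.776
σ²_total = 4.776 + 2 × 1.243 = 7.262
α (item deleted) = (3/2)·(1 − 4.776/7.262) = 0.513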